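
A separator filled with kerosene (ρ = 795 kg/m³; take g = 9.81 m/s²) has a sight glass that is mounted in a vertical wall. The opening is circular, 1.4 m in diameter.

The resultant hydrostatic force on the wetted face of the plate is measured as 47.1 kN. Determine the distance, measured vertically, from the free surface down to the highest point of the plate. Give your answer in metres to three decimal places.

d_top ≈ 3.223 m

γ = ρg = 795 × 9.81 / 1000 = 7.79895 kN/m³.
A = π(0.7)² = 1.53938 m².
From F = γ·h_c·A, the centroid depth is h_c = 47.1/(7.79895 × 1.53938) = 3.92319 m.
The centroid is at the centre, 0.7 m below the top of the plate, so the highest point sits at h_top = 3.92319 − 0.7 = 3.22319 m below the surface.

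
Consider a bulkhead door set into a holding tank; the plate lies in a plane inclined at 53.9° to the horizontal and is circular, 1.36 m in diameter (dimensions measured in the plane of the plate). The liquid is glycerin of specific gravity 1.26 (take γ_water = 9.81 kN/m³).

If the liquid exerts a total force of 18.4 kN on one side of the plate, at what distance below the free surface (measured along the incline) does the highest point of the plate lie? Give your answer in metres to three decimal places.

y_top ≈ 0.588 m

γ = 1.26 × 9.81 = 12.3606 kN/m³.
A = π(0.68)² = 1.45267 m².
From F = γ·h_c·A, the centroid depth is h_c = 18.4/(12.3606 × 1.45267) = 1.02473 m.
Let θ = 53.9° be the plate's angle to the horizontal; measure y along the incline from where the plane meets the free surface. Vertical depth h = y·sinθ with sinθ = 0.807990.
Along the incline, y_c = h_c/sinθ = 1.02473/0.807990 = 1.26825 m.
The centroid is at the centre, 0.68 m below the top of the plate, so the highest point sits at y_top = 1.26825 − 0.68 = 0.58825 m along the incline.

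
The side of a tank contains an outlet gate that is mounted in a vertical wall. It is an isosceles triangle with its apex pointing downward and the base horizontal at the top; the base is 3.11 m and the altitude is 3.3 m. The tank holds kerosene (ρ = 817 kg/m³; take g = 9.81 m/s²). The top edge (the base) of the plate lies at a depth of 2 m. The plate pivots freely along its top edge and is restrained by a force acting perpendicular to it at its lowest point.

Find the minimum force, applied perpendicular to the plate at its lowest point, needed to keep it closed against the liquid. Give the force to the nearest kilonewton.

P ≈ 50 kN

γ = ρg = 817 × 9.81 / 1000 = 8.01477 kN/m³.
With the apex down, the centroid sits h/3 = 3.3/3 = 1.1 m below the base (the top edge), so the centroid depth is h_c = 2 + 1.1 = 3.1 m.
A = ½ × 3.11 × 3.3 = 5.1315 m².
Resultant F = γ·h_c·A = 8.01477 × 3.1 × 5.1315 = 127.496 kN.
I_c = b·h³/36 = 3.11 × 3.3³/36 = 3.10456 m⁴.
Centre of pressure: y_p = y_c + I_c/(y_c·A) = 3.1 + 3.10456/(3.1 × 5.1315) = 3.1 + 0.195161 = 3.29516 m along the plane.
The resultant acts 1.1 + 0.195161 = 1.29516 m (along the plate) below the hinge at the top edge, so the moment about the hinge is M = F × 1.29516 = 127.496 × 1.29516 = 165.128 kN·m.
A normal force at the bottom, 3.3 m from the hinge, must supply this moment: P = 165.128/3.3 = 50.0388 kN.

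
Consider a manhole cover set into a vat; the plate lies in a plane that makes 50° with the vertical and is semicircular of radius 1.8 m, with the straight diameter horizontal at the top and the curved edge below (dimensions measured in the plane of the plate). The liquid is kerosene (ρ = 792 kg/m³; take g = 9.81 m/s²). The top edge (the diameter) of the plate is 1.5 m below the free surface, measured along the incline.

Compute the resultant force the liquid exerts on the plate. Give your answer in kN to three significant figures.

F ≈ 57.5 kN

γ = ρg = 792 × 9.81 / 1000 = 7.76952 kN/m³.
The plate makes 50° with the vertical, i.e. θ = 90° − 50° = 40° to the horizontal. Measuring y along the incline from the free-surface line, vertical depth h = y·sinθ with sinθ = 0.642788.
The centroid of a semicircle lies 4r/(3π) = 0.763944 m from the diameter, here below the top edge, so y_c = 1.5 + 0.763944 = 2.26394 m and h_c = 2.26394 × 0.642788 = 1.45523 m.
A = πr²/2 = π × 1.8²/2 = 5.08938 m².
Resultant F = γ·h_c·A = 7.76952 × 1.45523 × 5.08938 = 57.5428 kN.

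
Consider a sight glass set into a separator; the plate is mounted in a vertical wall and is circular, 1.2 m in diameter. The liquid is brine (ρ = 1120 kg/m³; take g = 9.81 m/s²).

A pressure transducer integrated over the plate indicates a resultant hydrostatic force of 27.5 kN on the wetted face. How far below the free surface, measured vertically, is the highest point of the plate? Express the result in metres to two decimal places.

γ = ρg = 1120 × 9.81 / 1000 = 10.9872 kN/m³.
A = π(0.6)² = 1.13097 m².
From F = γ·h_c·A, the centroid depth is h_c = 27.5/(10.9872 × 1.13097) = 2.21307 m.
The centroid is at the centre, 0.6 m below the top of the plate, so the highest point sits at h_top = 2.21307 − 0.6 = 1.61307 m below the surface.

d_top ≈ 1.61 m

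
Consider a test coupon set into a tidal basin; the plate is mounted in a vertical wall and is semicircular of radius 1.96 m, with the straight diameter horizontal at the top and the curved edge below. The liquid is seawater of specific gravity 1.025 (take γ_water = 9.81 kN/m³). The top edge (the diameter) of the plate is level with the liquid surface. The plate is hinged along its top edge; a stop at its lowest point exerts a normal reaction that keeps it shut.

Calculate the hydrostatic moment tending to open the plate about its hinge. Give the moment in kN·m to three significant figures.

γ = 1.025 × 9.81 = 10.05525 kN/m³.
The centroid of a semicircle lies 4r/(3π) = 0.83185 m from the diameter, here below the top edge, so the centroid depth is h_c = 0.83185 m.
A = πr²/2 = π × 1.96²/2 = 6.03437 m².
Resultant F = γ·h_c·A = 10.05525 × 0.83185 × 6.03437 = 50.4742 kN.
I_c = (π/8 − 8/(9π))·r⁴ = 0.109757 × 1.96⁴ = 1.61978 m⁴.
Centre of pressure: y_p = y_c + I_c/(y_c·A) = 0.83185 + 1.61978/(0.83185 × 6.03437) = 0.83185 + 0.322685 = 1.15454 m along the plane.
The resultant acts 0.83185 + 0.322685 = 1.15454 m (along the plate) below the hinge at the top edge, so the moment about the hinge is M = F × 1.15454 = 50.4742 × 1.15454 = 58.2745 kN·m.

M ≈ 58.3 kN·m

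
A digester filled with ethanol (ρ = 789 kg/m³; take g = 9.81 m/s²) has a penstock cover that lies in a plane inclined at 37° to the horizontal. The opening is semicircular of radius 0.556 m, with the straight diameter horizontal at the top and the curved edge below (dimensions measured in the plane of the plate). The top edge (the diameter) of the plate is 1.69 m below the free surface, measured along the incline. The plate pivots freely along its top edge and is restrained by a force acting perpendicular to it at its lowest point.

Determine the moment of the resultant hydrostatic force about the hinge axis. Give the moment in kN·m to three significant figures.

γ = ρg = 789 × 9.81 / 1000 = 7.74009 kN/m³.
Let θ = 37° be the plate's angle to the horizontal; measure y along the incline from where the plane meets the free surface. Vertical depth h = y·sinθ with sinθ = 0.601815.
The centroid of a semicircle lies 4r/(3π) = 0.235974 m from the diameter, here below the top edge, so y_c = 1.69 + 0.235974 = 1.92597 m and h_c = 1.92597 × 0.601815 = 1.15908 m.
A = πr²/2 = π × 0.556²/2 = 0.48559 m².
Resultant F = γ·h_c·A = 7.74009 × 1.15908 × 0.48559 = 4.35641 kN.
I_c = (π/8 − 8/(9π))·r⁴ = 0.109757 × 0.556⁴ = 0.0104889 m⁴.
Centre of pressure: y_p = y_c + I_c/(y_c·A) = 1.92597 + 0.0104889/(1.92597 × 0.48559) = 1.92597 + 0.0112153 = 1.93719 m along the plane.
The resultant acts 0.235974 + 0.0112153 = 0.247189 m (along the plate) below the hinge at the top edge, so the moment about the hinge is M = F × 0.247189 = 4.35641 × 0.247189 = 1.07686 kN·m.

M ≈ 1.08 kN·m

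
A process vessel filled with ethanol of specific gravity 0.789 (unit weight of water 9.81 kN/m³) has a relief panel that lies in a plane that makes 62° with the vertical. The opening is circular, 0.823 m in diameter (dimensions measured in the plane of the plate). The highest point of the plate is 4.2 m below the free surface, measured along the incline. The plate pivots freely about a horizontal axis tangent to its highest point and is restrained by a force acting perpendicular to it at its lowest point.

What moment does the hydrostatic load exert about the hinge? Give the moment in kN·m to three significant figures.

γ = 0.789 × 9.81 = 7.74009 kN/m³.
The plate makes 62° with the vertical, i.e. θ = 90° − 62° = 28° to the horizontal. Measuring y along the incline from the free-surface line, vertical depth h = y·sinθ with sinθ = 0.469472.
The centroid is at the centre, 0.4115 m below the top of the plate, so y_c = 4.2 + 0.4115 = 4.6115 m and h_c = 4.6115 × 0.469472 = 2.16497 m.
A = π(0.4115)² = 0.531973 m².
Resultant F = γ·h_c·A = 7.74009 × 2.16497 × 0.531973 = 8.9143 kN.
I_c = πr⁴/4 = π × 0.4115⁴/4 = 0.02252 m⁴.
Centre of pressure: y_p = y_c + I_c/(y_c·A) = 4.6115 + 0.02252/(4.6115 × 0.531973) = 4.6115 + 0.00917987 = 4.62068 m along the plane.
The resultant acts 0.4115 + 0.00917987 = 0.42068 m (along the plate) below the hinge at the top edge, so the moment about the hinge is M = F × 0.42068 = 8.9143 × 0.42068 = 3.75007 kN·m.

M ≈ 3.75 kN·m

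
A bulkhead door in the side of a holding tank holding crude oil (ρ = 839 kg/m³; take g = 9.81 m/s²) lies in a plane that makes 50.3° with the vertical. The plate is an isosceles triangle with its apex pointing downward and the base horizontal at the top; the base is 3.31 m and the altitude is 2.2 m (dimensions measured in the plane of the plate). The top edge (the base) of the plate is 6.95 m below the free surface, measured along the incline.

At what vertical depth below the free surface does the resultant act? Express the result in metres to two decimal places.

γ = ρg = 839 × 9.81 / 1000 = 8.23059 kN/m³.
The plate makes 50.3° with the vertical, i.e. θ = 90° − 50.3° = 39.7° to the horizontal. Measuring y along the incline from the free-surface line, vertical depth h = y·sinθ with sinθ = 0.638768.
With the apex down, the centroid sits h/3 = 2.2/3 = 0.733333 m below the base (the top edge), so y_c = 6.95 + 0.733333 = 7.68333 m and h_c = 7.68333 × 0.638768 = 4.90787 m.
A = ½ × 3.31 × 2.2 = 3.641 m².
Resultant F = γ·h_c·A = 8.23059 × 4.90787 × 3.641 = 147.077 kN.
I_c = b·h³/36 = 3.31 × 2.2³/36 = 0.979024 m⁴.
Centre of pressure: y_p = y_c + I_c/(y_c·A) = 7.68333 + 0.979024/(7.68333 × 3.641) = 7.68333 + 0.0349964 = 7.71833 m along the plane.
Vertically, h_p = y_p·sinθ = 7.71833 × 0.638768 = 4.93022 m.

h_p = 4.93 m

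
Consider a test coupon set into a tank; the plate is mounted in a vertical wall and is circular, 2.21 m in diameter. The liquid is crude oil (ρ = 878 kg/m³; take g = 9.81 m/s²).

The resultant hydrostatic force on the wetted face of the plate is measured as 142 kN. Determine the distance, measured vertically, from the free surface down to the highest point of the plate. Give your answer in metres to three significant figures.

d_top ≈ 3.19 m

γ = ρg = 878 × 9.81 / 1000 = 8.61318 kN/m³.
A = π(1.105)² = 3.83596 m².
From F = γ·h_c·A, the centroid depth is h_c = 142/(8.61318 × 3.83596) = 4.29785 m.
The centroid is at the centre, 1.105 m below the top of the plate, so the highest point sits at h_top = 4.29785 − 1.105 = 3.19285 m below the surface.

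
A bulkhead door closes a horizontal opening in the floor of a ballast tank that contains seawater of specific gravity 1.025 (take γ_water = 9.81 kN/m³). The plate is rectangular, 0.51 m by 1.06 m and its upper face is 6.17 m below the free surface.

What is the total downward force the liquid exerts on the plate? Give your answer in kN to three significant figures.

F ≈ 33.5 kN

γ = 1.025 × 9.81 = 10.05525 kN/m³.
The plate is horizontal, so pressure is uniform at p = γ·h = 10.05525 × 6.17 = 62.0409 kN/m².
A = 0.51 × 1.06 = 0.5406 m².
F = p·A = 62.0409 × 0.5406 = 33.5393 kN.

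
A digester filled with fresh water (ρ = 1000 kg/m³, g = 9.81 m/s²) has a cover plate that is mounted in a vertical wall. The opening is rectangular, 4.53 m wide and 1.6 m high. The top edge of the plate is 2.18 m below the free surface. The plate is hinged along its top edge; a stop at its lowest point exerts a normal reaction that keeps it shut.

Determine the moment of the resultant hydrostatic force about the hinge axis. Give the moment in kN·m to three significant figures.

γ = ρg = 1000 × 9.81 = 9810 N/m³ = 9.81 kN/m³.
The centroid lies 1.6/2 = 0.8 m below the top edge, so the centroid depth is h_c = 2.18 + 0.8 = 2.98 m.
A = 4.53 × 1.6 = 7.248 m².
Resultant F = γ·h_c·A = 9.81 × 2.98 × 7.248 = 211.887 kN.
I_c = b·h³/12 = 4.53 × 1.6³/12 = 1.54624 m⁴.
Centre of pressure: y_p = y_c + I_c/(y_c·A) = 2.98 + 1.54624/(2.98 × 7.248) = 2.98 + 0.0715884 = 3.05159 m along the plane.
The resultant acts 0.8 + 0.0715884 = 0.871588 m (along the plate) below the hinge at the top edge, so the moment about the hinge is M = F × 0.871588 = 211.887 × 0.871588 = 184.678 kN·m.

M ≈ 185 kN·m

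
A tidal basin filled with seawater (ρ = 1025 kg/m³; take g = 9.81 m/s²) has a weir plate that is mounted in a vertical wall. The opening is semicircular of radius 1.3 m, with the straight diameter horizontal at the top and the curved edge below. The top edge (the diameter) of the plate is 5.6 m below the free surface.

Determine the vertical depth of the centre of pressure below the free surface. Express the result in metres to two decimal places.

γ = ρg = 1025 × 9.81 / 1000 = 10.05525 kN/m³.
The centroid of a semicircle lies 4r/(3π) = 0.551737 m from the diameter, here below the top edge, so the centroid depth is h_c = 5.6 + 0.551737 = 6.15174 m.
A = πr²/2 = π × 1.3²/2 = 2.65465 m².
Resultant F = γ·h_c·A = 10.05525 × 6.15174 × 2.65465 = 164.209 kN.
I_c = (π/8 − 8/(9π))·r⁴ = 0.109757 × 1.3⁴ = 0.313477 m⁴.
Centre of pressure: y_p = y_c + I_c/(y_c·A) = 6.15174 + 0.313477/(6.15174 × 2.65465) = 6.15174 + 0.0191955 = 6.17094 m along the plane.

h_p = 6.17 m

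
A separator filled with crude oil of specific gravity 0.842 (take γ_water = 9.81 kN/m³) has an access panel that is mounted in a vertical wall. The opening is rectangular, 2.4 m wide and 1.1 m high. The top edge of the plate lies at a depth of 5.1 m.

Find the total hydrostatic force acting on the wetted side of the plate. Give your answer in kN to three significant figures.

γ = 0.842 × 9.81 = 8.26002 kN/m³.
The centroid lies 1.1/2 = 0.55 m below the top edge, so the centroid depth is h_c = 5.1 + 0.55 = 5.65 m.
A = 2.4 × 1.1 = 2.64 m².
Resultant F = γ·h_c·A = 8.26002 × 5.65 × 2.64 = 123.206 kN.

F ≈ 123 kN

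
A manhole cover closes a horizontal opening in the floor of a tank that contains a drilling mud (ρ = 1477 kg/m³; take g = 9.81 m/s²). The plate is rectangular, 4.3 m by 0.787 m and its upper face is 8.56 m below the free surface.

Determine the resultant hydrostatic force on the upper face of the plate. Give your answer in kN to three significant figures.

F ≈ 420 kN

γ = ρg = 1477 × 9.81 / 1000 = 14.48937 kN/m³.
The plate is horizontal, so pressure is uniform at p = γ·h = 14.48937 × 8.56 = 124.029 kN/m².
A = 4.3 × 0.787 = 3.3841 m².
F = p·A = 124.029 × 3.3841 = 419.727 kN.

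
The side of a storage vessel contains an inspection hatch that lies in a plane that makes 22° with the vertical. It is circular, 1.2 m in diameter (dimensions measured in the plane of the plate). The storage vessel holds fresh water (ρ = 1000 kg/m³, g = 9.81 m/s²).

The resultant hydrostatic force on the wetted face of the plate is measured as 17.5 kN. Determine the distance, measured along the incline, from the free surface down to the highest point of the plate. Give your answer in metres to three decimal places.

γ = ρg = 1000 × 9.81 = 9810 N/m³ = 9.81 kN/m³.
A = π(0.6)² = 1.13097 m².
From F = γ·h_c·A, the centroid depth is h_c = 17.5/(9.81 × 1.13097) = 1.57731 m.
The plate makes 22° with the vertical, i.e. θ = 90° − 22° = 68° to the horizontal. Measuring y along the incline from the free-surface line, vertical depth h = y·sinθ with sinθ = 0.927184.
Along the incline, y_c = h_c/sinθ = 1.57731/0.927184 = 1.70118 m.
The centroid is at the centre, 0.6 m below the top of the plate, so the highest point sits at y_top = 1.70118 − 0.6 = 1.10118 m along the incline.

y_top ≈ 1.101 m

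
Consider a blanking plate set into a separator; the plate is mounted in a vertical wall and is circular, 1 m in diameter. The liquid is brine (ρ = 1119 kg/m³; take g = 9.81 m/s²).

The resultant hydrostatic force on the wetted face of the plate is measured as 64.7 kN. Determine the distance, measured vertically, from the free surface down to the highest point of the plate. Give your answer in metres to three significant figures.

γ = ρg = 1119 × 9.81 / 1000 = 10.97739 kN/m³.
A = π(0.5)² = 0.785398 m².
From F = γ·h_c·A, the centroid depth is h_c = 64.7/(10.97739 × 0.785398) = 7.50439 m.
The centroid is at the centre, 0.5 m below the top of the plate, so the highest point sits at h_top = 7.50439 − 0.5 = 7.00439 m below the surface.

d_top ≈ 7.00 m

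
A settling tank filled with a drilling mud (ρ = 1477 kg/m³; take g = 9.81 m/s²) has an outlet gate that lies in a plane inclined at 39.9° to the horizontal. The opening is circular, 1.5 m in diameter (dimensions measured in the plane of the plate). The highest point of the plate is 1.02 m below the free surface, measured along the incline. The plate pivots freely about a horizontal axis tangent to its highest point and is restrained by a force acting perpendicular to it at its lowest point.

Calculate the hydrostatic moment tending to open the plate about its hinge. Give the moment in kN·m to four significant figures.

M ≈ 24.11 kN·m

γ = ρg = 1477 × 9.81 / 1000 = 14.48937 kN/m³.
Let θ = 39.9° be the plate's angle to the horizontal; measure y along the incline from where the plane meets the free surface. Vertical depth h = y·sinθ with sinθ = 0.641450.
The centroid is at the centre, 0.75 m below the top of the plate, so y_c = 1.02 + 0.75 = 1.77 m and h_c = 1.77 × 0.641450 = 1.13537 m.
A = π(0.75)² = 1.76715 m².
Resultant F = γ·h_c·A = 14.48937 × 1.13537 × 1.76715 = 29.071 kN.
I_c = πr⁴/4 = π × 0.75⁴/4 = 0.248505 m⁴.
Centre of pressure: y_p = y_c + I_c/(y_c·A) = 1.77 + 0.248505/(1.77 × 1.76715) = 1.77 + 0.079449 = 1.84945 m along the plane.
The resultant acts 0.75 + 0.079449 = 0.829449 m (along the plate) below the hinge at the top edge, so the moment about the hinge is M = F × 0.829449 = 29.071 × 0.829449 = 24.1129 kN·m.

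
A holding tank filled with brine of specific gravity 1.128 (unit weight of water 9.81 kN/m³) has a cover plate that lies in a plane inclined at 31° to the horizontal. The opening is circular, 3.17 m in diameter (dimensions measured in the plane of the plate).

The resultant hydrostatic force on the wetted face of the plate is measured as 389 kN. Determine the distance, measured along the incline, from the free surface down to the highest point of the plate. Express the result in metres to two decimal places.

y_top ≈ 7.06 m

γ = 1.128 × 9.81 = 11.06568 kN/m³.
A = π(1.585)² = 7.89239 m².
From F = γ·h_c·A, the centroid depth is h_c = 389/(11.06568 × 7.89239) = 4.45413 m.
Let θ = 31° be the plate's angle to the horizontal; measure y along the incline from where the plane meets the free surface. Vertical depth h = y·sinθ with sinθ = 0.515038.
Along the incline, y_c = h_c/sinθ = 4.45413/0.515038 = 8.64816 m.
The centroid is at the centre, 1.585 m below the top of the plate, so the highest point sits at y_top = 8.64816 − 1.585 = 7.06316 m along the incline.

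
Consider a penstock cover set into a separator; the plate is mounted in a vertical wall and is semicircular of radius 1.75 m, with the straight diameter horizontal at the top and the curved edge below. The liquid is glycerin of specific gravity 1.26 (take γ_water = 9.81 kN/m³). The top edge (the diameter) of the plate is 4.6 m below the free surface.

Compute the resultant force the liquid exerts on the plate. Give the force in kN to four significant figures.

F ≈ 317.7 kN

γ = 1.26 × 9.81 = 12.3606 kN/m³.
The centroid of a semicircle lies 4r/(3π) = 0.742723 m from the diameter, here below the top edge, so the centroid depth is h_c = 4.6 + 0.742723 = 5.34272 m.
A = πr²/2 = π × 1.75²/2 = 4.81056 m².
Resultant F = γ·h_c·A = 12.3606 × 5.34272 × 4.81056 = 317.686 kN.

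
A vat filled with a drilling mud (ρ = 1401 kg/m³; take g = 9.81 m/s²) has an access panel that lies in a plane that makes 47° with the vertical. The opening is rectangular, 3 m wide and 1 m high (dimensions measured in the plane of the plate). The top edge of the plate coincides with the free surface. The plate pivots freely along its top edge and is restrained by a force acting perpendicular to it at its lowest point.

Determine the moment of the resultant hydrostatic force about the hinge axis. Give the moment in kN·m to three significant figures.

γ = ρg = 1401 × 9.81 / 1000 = 13.74381 kN/m³.
The plate makes 47° with the vertical, i.e. θ = 90° − 47° = 43° to the horizontal. Measuring y along the incline from the free-surface line, vertical depth h = y·sinθ with sinθ = 0.681998.
The centroid lies 1/2 = 0.5 m below the top edge, so y_c = 0.5 m and h_c = 0.5 × 0.681998 = 0.340999 m.
A = 3 × 1 = 3 m².
Resultant F = γ·h_c·A = 13.74381 × 0.340999 × 3 = 14.0599 kN.
I_c = b·h³/12 = 3 × 1³/12 = 0.25 m⁴.
Centre of pressure: y_p = y_c + I_c/(y_c·A) = 0.5 + 0.25/(0.5 × 3) = 0.5 + 0.166667 = 0.666667 m along the plane.
The resultant acts 0.5 + 0.166667 = 0.666667 m (along the plate) below the hinge at the top edge, so the moment about the hinge is M = F × 0.666667 = 14.0599 × 0.666667 = 9.37327 kN·m.

M ≈ 9.37 kN·m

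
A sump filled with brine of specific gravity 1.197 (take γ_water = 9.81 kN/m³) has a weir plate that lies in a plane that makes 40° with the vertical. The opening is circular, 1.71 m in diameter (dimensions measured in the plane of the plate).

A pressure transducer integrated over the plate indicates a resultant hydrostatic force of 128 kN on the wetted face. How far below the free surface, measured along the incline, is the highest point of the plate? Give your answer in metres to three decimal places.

γ = 1.197 × 9.81 = 11.74257 kN/m³.
A = π(0.855)² = 2.29658 m².
From F = γ·h_c·A, the centroid depth is h_c = 128/(11.74257 × 2.29658) = 4.74641 m.
The plate makes 40° with the vertical, i.e. θ = 90° − 40° = 50° to the horizontal. Measuring y along the incline from the free-surface line, vertical depth h = y·sinθ with sinθ = 0.766044.
Along the incline, y_c = h_c/sinθ = 4.74641/0.766044 = 6.196 m.
The centroid is at the centre, 0.855 m below the top of the plate, so the highest point sits at y_top = 6.196 − 0.855 = 5.341 m along the incline.

y_top ≈ 5.341 m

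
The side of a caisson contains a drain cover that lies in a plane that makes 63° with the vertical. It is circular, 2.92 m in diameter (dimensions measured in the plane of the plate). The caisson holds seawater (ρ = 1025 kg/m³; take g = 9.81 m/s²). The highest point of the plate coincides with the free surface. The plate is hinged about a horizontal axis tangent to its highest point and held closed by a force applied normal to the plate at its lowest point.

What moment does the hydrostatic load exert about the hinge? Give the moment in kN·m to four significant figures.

M ≈ 81.45 kN·m

γ = ρg = 1025 × 9.81 / 1000 = 10.05525 kN/m³.
The plate makes 63° with the vertical, i.e. θ = 90° − 63° = 27° to the horizontal. Measuring y along the incline from the free-surface line, vertical depth h = y·sinθ with sinθ = 0.453990.
The centroid is at the centre, 1.46 m below the top of the plate, so y_c = 1.46 m and h_c = 1.46 × 0.453990 = 0.662825 m.
A = π(1.46)² = 6.69662 m².
Resultant F = γ·h_c·A = 10.05525 × 0.662825 × 6.69662 = 44.6321 kN.
I_c = πr⁴/4 = π × 1.46⁴/4 = 3.56863 m⁴.
Centre of pressure: y_p = y_c + I_c/(y_c·A) = 1.46 + 3.56863/(1.46 × 6.69662) = 1.46 + 0.365 = 1.825 m along the plane.
The resultant acts 1.46 + 0.365 = 1.825 m (along the plate) below the hinge at the top edge, so the moment about the hinge is M = F × 1.825 = 44.6321 × 1.825 = 81.4536 kN·m.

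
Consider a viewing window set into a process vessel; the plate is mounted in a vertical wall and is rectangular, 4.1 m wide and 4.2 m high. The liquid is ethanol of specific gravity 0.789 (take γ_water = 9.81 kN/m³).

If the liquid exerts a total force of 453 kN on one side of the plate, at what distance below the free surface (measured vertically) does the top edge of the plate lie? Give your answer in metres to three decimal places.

γ = 0.789 × 9.81 = 7.74009 kN/m³.
A = 4.1 × 4.2 = 17.22 m².
From F = γ·h_c·A, the centroid depth is h_c = 453/(7.74009 × 17.22) = 3.39875 m.
The centroid lies 4.2/2 = 2.1 m below the top edge, so the top edge sits at h_top = 3.39875 − 2.1 = 1.29875 m below the surface.

d_top ≈ 1.299 m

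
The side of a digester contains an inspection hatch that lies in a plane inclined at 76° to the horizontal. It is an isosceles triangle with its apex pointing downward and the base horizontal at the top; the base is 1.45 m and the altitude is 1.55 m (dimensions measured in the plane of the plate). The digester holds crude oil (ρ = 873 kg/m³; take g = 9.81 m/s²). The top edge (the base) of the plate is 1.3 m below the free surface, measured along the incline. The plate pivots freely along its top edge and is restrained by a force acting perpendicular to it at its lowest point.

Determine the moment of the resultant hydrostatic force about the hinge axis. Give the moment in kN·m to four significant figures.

γ = ρg = 873 × 9.81 / 1000 = 8.56413 kN/m³.
Let θ = 76° be the plate's angle to the horizontal; measure y along the incline from where the plane meets the free surface. Vertical depth h = y·sinθ with sinθ = 0.970296.
With the apex down, the centroid sits h/3 = 1.55/3 = 0.516667 m below the base (the top edge), so y_c = 1.3 + 0.516667 = 1.81667 m and h_c = 1.81667 × 0.970296 = 1.76271 m.
A = ½ × 1.45 × 1.55 = 1.12375 m².
Resultant F = γ·h_c·A = 8.56413 × 1.76271 × 1.12375 = 16.9642 kN.
I_c = b·h³/36 = 1.45 × 1.55³/36 = 0.149989 m⁴.
Centre of pressure: y_p = y_c + I_c/(y_c·A) = 1.81667 + 0.149989/(1.81667 × 1.12375) = 1.81667 + 0.0734706 = 1.89014 m along the plane.
The resultant acts 0.516667 + 0.0734706 = 0.590138 m (along the plate) below the hinge at the top edge, so the moment about the hinge is M = F × 0.590138 = 16.9642 × 0.590138 = 10.0112 kN·m.

M ≈ 10.01 kN·m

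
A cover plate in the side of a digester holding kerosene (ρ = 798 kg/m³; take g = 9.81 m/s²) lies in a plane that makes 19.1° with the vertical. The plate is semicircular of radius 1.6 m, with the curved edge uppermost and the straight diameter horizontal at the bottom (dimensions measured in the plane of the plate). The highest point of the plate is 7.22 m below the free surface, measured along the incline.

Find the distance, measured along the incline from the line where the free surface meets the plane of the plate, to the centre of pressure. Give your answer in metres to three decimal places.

y_p = 8.163 m

γ = ρg = 798 × 9.81 / 1000 = 7.82838 kN/m³.
The plate makes 19.1° with the vertical, i.e. θ = 90° − 19.1° = 70.9° to the horizontal. Measuring y along the incline from the free-surface line, vertical depth h = y·sinθ with sinθ = 0.944949.
The centroid lies 4r/(3π) = 0.679061 m above the diameter, so r − 4r/(3π) = 1.6 − 0.679061 = 0.920939 m below the topmost point, so y_c = 7.22 + 0.920939 = 8.14094 m and h_c = 8.14094 × 0.944949 = 7.69277 m.
A = πr²/2 = π × 1.6²/2 = 4.02124 m².
Resultant F = γ·h_c·A = 7.82838 × 7.69277 × 4.02124 = 242.167 kN.
I_c = (π/8 − 8/(9π))·r⁴ = 0.109757 × 1.6⁴ = 0.719303 m⁴.
Centre of pressure: y_p = y_c + I_c/(y_c·A) = 8.14094 + 0.719303/(8.14094 × 4.02124) = 8.14094 + 0.0219724 = 8.16291 m along the plane.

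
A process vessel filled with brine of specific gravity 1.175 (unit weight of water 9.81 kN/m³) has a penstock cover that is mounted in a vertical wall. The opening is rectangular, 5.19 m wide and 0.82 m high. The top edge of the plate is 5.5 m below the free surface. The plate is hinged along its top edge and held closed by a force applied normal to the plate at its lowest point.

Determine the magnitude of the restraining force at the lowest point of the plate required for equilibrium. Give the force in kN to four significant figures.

P ≈ 148.3 kN

γ = 1.175 × 9.81 = 11.52675 kN/m³.
The centroid lies 0.82/2 = 0.41 m below the top edge, so the centroid depth is h_c = 5.5 + 0.41 = 5.91 m.
A = 5.19 × 0.82 = 4.2558 m².
Resultant F = γ·h_c·A = 11.52675 × 5.91 × 4.2558 = 289.918 kN.
I_c = b·h³/12 = 5.19 × 0.82³/12 = 0.238467 m⁴.
Centre of pressure: y_p = y_c + I_c/(y_c·A) = 5.91 + 0.238467/(5.91 × 4.2558) = 5.91 + 0.00948112 = 5.91948 m along the plane.
The resultant acts 0.41 + 0.00948112 = 0.419481 m (along the plate) below the hinge at the top edge, so the moment about the hinge is M = F × 0.419481 = 289.918 × 0.419481 = 121.615 kN·m.
A normal force at the bottom, 0.82 m from the hinge, must supply this moment: P = 121.615/0.82 = 148.311 kN.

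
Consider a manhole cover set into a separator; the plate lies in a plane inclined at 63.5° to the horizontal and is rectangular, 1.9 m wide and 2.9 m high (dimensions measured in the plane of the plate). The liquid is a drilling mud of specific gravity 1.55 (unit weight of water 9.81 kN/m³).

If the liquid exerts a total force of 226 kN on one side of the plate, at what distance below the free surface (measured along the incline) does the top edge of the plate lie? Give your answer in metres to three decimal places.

γ = 1.55 × 9.81 = 15.2055 kN/m³.
A = 1.9 × 2.9 = 5.51 m².
From F = γ·h_c·A, the centroid depth is h_c = 226/(15.2055 × 5.51) = 2.69747 m.
Let θ = 63.5° be the plate's angle to the horizontal; measure y along the incline from where the plane meets the free surface. Vertical depth h = y·sinθ with sinθ = 0.894934.
Along the incline, y_c = h_c/sinθ = 2.69747/0.894934 = 3.01416 m.
The centroid lies 2.9/2 = 1.45 m below the top edge, so the top edge sits at y_top = 3.01416 − 1.45 = 1.56416 m along the incline.

y_top ≈ 1.564 m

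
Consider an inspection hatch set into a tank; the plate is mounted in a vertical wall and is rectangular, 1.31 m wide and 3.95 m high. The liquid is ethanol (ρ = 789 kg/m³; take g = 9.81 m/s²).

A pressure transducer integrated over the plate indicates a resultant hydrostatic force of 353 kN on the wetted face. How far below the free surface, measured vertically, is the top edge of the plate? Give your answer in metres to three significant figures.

γ = ρg = 789 × 9.81 / 1000 = 7.74009 kN/m³.
A = 1.31 × 3.95 = 5.1745 m².
From F = γ·h_c·A, the centroid depth is h_c = 353/(7.74009 × 5.1745) = 8.81374 m.
The centroid lies 3.95/2 = 1.975 m below the top edge, so the top edge sits at h_top = 8.81374 − 1.975 = 6.83874 m below the surface.

d_top ≈ 6.84 m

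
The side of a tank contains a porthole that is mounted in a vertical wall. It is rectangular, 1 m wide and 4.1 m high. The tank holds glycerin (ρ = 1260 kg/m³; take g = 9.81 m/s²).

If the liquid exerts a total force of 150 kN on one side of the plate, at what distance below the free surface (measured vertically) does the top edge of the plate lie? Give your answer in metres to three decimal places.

γ = ρg = 1260 × 9.81 / 1000 = 12.3606 kN/m³.
A = 1 × 4.1 = 4.1 m².
From F = γ·h_c·A, the centroid depth is h_c = 150/(12.3606 × 4.1) = 2.95984 m.
The centroid lies 4.1/2 = 2.05 m below the top edge, so the top edge sits at h_top = 2.95984 − 2.05 = 0.90984 m below the surface.

d_top ≈ 0.910 m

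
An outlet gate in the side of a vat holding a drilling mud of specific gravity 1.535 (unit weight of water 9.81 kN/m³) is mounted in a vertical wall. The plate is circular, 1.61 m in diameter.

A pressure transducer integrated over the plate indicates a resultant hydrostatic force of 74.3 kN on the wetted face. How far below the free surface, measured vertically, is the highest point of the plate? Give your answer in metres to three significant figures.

d_top ≈ 1.62 m

γ = 1.535 × 9.81 = 15.05835 kN/m³.
A = π(0.805)² = 2.03583 m².
From F = γ·h_c·A, the centroid depth is h_c = 74.3/(15.05835 × 2.03583) = 2.42365 m.
The centroid is at the centre, 0.805 m below the top of the plate, so the highest point sits at h_top = 2.42365 − 0.805 = 1.61865 m below the surface.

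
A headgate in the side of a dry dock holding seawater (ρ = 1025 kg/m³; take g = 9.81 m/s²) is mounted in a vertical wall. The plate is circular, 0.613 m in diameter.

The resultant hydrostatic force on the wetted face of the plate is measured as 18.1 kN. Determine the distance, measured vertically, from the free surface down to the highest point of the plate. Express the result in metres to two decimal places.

γ = ρg = 1025 × 9.81 / 1000 = 10.05525 kN/m³.
A = π(0.3065)² = 0.295128 m².
From F = γ·h_c·A, the centroid depth is h_c = 18.1/(10.05525 × 0.295128) = 6.09923 m.
The centroid is at the centre, 0.3065 m below the top of the plate, so the highest point sits at h_top = 6.09923 − 0.3065 = 5.79273 m below the surface.

d_top ≈ 5.79 m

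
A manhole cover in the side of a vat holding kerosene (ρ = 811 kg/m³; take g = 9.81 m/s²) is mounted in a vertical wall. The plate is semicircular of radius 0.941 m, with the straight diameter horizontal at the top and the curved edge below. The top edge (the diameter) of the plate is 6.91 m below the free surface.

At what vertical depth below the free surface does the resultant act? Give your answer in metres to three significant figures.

γ = ρg = 811 × 9.81 / 1000 = 7.95591 kN/m³.
The centroid of a semicircle lies 4r/(3π) = 0.399373 m from the diameter, here below the top edge, so the centroid depth is h_c = 6.91 + 0.399373 = 7.30937 m.
A = πr²/2 = π × 0.941²/2 = 1.39091 m².
Resultant F = γ·h_c·A = 7.95591 × 7.30937 × 1.39091 = 80.8852 kN.
I_c = (π/8 − 8/(9π))·r⁴ = 0.109757 × 0.941⁴ = 0.0860579 m⁴.
Centre of pressure: y_p = y_c + I_c/(y_c·A) = 7.30937 + 0.0860579/(7.30937 × 1.39091) = 7.30937 + 0.0084647 = 7.31783 m along the plane.

h_p = 7.32 m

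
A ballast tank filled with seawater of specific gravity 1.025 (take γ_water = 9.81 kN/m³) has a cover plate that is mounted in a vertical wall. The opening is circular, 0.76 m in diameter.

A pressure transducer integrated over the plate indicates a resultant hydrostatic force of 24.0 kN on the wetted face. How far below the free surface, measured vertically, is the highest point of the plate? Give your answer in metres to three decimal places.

γ = 1.025 × 9.81 = 10.05525 kN/m³.
A = π(0.38)² = 0.453646 m².
From F = γ·h_c·A, the centroid depth is h_c = 24.0/(10.05525 × 0.453646) = 5.2614 m.
The centroid is at the centre, 0.38 m below the top of the plate, so the highest point sits at h_top = 5.2614 − 0.38 = 4.8814 m below the surface.

d_top ≈ 4.881 m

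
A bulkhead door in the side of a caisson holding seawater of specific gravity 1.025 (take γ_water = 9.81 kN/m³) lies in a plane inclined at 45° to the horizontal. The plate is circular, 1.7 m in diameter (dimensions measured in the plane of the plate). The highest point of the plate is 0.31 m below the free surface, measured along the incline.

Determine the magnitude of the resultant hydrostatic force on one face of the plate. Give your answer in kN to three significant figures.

F ≈ 18.7 kN

γ = 1.025 × 9.81 = 10.05525 kN/m³.
Let θ = 45° be the plate's angle to the horizontal; measure y along the incline from where the plane meets the free surface. Vertical depth h = y·sinθ with sinθ = 0.707107.
The centroid is at the centre, 0.85 m below the top of the plate, so y_c = 0.31 + 0.85 = 1.16 m and h_c = 1.16 × 0.707107 = 0.820244 m.
A = π(0.85)² = 2.2698 m².
Resultant F = γ·h_c·A = 10.05525 × 0.820244 × 2.2698 = 18.7208 kN.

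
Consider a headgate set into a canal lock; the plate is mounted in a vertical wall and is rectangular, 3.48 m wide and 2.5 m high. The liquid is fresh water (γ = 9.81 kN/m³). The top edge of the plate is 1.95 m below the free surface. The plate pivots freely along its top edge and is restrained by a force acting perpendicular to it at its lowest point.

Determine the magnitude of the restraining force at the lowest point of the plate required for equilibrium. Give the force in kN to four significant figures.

P ≈ 154.3 kN

γ = 9.81 kN/m³.
The centroid lies 2.5/2 = 1.25 m below the top edge, so the centroid depth is h_c = 1.95 + 1.25 = 3.2 m.
A = 3.48 × 2.5 = 8.7 m².
Resultant F = γ·h_c·A = 9.81 × 3.2 × 8.7 = 273.11 kN.
I_c = b·h³/12 = 3.48 × 2.5³/12 = 4.53125 m⁴.
Centre of pressure: y_p = y_c + I_c/(y_c·A) = 3.2 + 4.53125/(3.2 × 8.7) = 3.2 + 0.16276 = 3.36276 m along the plane.
The resultant acts 1.25 + 0.16276 = 1.41276 m (along the plate) below the hinge at the top edge, so the moment about the hinge is M = F × 1.41276 = 273.11 × 1.41276 = 385.839 kN·m.
A normal force at the bottom, 2.5 m from the hinge, must supply this moment: P = 385.839/2.5 = 154.336 kN.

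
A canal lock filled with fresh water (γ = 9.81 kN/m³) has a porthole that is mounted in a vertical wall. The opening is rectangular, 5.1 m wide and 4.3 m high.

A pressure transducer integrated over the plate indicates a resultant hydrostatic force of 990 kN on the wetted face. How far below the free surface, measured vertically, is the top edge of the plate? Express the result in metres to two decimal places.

d_top ≈ 2.45 m

γ = 9.81 kN/m³.
A = 5.1 × 4.3 = 21.93 m².
From F = γ·h_c·A, the centroid depth is h_c = 990/(9.81 × 21.93) = 4.6018 m.
The centroid lies 4.3/2 = 2.15 m below the top edge, so the top edge sits at h_top = 4.6018 − 2.15 = 2.4518 m below the surface.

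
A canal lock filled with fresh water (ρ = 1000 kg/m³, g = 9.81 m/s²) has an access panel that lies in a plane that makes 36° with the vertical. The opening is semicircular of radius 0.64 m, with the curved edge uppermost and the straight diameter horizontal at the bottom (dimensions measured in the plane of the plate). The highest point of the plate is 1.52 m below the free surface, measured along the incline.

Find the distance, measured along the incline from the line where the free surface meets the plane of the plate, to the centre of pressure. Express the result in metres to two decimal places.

γ = ρg = 1000 × 9.81 = 9810 N/m³ = 9.81 kN/m³.
The plate makes 36° with the vertical, i.e. θ = 90° − 36° = 54° to the horizontal. Measuring y along the incline from the free-surface line, vertical depth h = y·sinθ with sinθ = 0.809017.
The centroid lies 4r/(3π) = 0.271624 m above the diameter, so r − 4r/(3π) = 0.64 − 0.271624 = 0.368376 m below the topmost point, so y_c = 1.52 + 0.368376 = 1.88838 m and h_c = 1.88838 × 0.809017 = 1.52773 m.
A = πr²/2 = π × 0.64²/2 = 0.643398 m².
Resultant F = γ·h_c·A = 9.81 × 1.52773 × 0.643398 = 9.64263 kN.
I_c = (π/8 − 8/(9π))·r⁴ = 0.109757 × 0.64⁴ = 0.0184142 m⁴.
Centre of pressure: y_p = y_c + I_c/(y_c·A) = 1.88838 + 0.0184142/(1.88838 × 0.643398) = 1.88838 + 0.015156 = 1.90354 m along the plane.

y_p = 1.90 m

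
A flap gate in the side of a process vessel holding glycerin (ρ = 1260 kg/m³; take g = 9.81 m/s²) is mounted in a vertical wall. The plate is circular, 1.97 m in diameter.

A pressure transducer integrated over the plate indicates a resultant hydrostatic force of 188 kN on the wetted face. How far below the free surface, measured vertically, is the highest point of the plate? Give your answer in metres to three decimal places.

d_top ≈ 4.005 m

γ = ρg = 1260 × 9.81 / 1000 = 12.3606 kN/m³.
A = π(0.985)² = 3.04805 m².
From F = γ·h_c·A, the centroid depth is h_c = 188/(12.3606 × 3.04805) = 4.98995 m.
The centroid is at the centre, 0.985 m below the top of the plate, so the highest point sits at h_top = 4.98995 − 0.985 = 4.00495 m below the surface.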